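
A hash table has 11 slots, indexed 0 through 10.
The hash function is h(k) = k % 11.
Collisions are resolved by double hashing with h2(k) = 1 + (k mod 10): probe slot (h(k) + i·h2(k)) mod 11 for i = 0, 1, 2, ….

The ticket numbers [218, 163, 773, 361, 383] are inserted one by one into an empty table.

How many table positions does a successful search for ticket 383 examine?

3

Insert 218: h=9, slot 9 empty → index 9.
Insert 163: h=9, h2=4, slot 9 occupied → index 2.
Insert 773: h=3, slot 3 empty → index 3.
Insert 361: h=9, h2=2, slot 9 occupied → index 0.
Insert 383: h=9, h2=4, slots 9,2 occupied → index 6.
Table: [361, ∅, 163, 773, ∅, ∅, 383, ∅, ∅, 218, ∅]
Lookup 383: h=9, h2=4, probe 9,2,6 → found at 6.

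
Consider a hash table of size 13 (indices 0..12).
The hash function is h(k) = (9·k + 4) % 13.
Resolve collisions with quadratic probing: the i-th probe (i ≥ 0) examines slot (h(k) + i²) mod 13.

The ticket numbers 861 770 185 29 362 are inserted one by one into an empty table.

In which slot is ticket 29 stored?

1

861: h=5 -> slot 5
770: h=5, probe 5,6 -> slot 6
185: h=5, probe 5,6,9 -> slot 9
29: h=5, probe 5,6,9,1 -> slot 1
362: h=12 -> slot 12
Table: [_, 29, _, _, _, 861, 770, _, _, 185, _, _, 362]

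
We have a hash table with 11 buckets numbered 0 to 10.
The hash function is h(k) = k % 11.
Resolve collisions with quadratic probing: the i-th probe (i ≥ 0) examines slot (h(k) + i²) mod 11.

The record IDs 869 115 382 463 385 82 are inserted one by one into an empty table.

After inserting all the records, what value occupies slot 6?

82

Insert 869: h=0, slot 0 empty -> index 0.
Insert 115: h=5, slot 5 empty -> index 5.
Insert 382: h=8, slot 8 empty -> index 8.
Insert 463: h=1, slot 1 empty -> index 1.
Insert 385: h=0, slots 0,1 occupied -> index 4.
Insert 82: h=5, slot 5 occupied -> index 6.
Table: [869, 463, _, _, 385, 115, 82, _, 382, _, _]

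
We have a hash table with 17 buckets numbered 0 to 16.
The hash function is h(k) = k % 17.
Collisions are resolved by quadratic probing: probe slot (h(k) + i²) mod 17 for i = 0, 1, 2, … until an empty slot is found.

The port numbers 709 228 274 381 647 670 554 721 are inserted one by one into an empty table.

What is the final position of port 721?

16

709 hashes to 12; slot 12 is free → place at 12.
228 hashes to 7; slot 7 is free → place at 7.
274 hashes to 2; slot 2 is free → place at 2.
381 hashes to 7; 7 taken → place at 8.
647 hashes to 1; slot 1 is free → place at 1.
670 hashes to 7; 7,8 taken → place at 11.
554 hashes to 10; slot 10 is free → place at 10.
721 hashes to 7; 7,8,11 taken → place at 16.
Table: [—, 647, 274, —, —, —, —, 228, 381, —, 554, 670, 709, —, —, —, 721]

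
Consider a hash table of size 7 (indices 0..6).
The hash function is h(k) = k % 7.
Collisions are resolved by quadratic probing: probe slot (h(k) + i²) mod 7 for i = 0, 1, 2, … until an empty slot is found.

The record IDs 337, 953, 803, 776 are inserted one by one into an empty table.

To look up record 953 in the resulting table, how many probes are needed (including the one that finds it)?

Insert 337: h=1, slot 1 empty -> index 1.
Insert 953: h=1, slot 1 occupied -> index 2.
Insert 803: h=5, slot 5 empty -> index 5.
Insert 776: h=6, slot 6 empty -> index 6.
Table: [—, 337, 953, —, —, 803, 776]
Lookup 953: h=1, probe 1,2 → found at 2.

2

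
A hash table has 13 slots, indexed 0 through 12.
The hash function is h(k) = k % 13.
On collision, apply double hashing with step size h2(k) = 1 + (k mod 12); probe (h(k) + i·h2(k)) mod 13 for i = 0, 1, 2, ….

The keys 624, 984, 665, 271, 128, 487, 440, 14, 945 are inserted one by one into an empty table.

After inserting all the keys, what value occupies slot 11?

271

Insert 624: h=0, slot 0 empty -> index 0.
Insert 984: h=9, slot 9 empty -> index 9.
Insert 665: h=2, slot 2 empty -> index 2.
Insert 271: h=11, slot 11 empty -> index 11.
Insert 128: h=11, h2=9, slot 11 occupied -> index 7.
Insert 487: h=6, slot 6 empty -> index 6.
Insert 440: h=11, h2=9, slots 11,7 occupied -> index 3.
Insert 14: h=1, slot 1 empty -> index 1.
Insert 945: h=9, h2=10, slots 9,6,3,0 occupied -> index 10.
Table: [624, 14, 665, 440, ∅, ∅, 487, 128, ∅, 984, 945, 271, ∅]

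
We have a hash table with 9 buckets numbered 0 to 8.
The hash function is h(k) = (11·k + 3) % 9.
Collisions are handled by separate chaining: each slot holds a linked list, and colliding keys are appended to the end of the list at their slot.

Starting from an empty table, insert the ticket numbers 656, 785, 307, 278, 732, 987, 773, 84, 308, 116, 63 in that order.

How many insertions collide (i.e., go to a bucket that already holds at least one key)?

5

Insert 656: h=1, bucket 1 empty → new chain.
Insert 785: h=7, bucket 7 empty → new chain.
Insert 307: h=5, bucket 5 empty → new chain.
Insert 278: h=1, bucket 1 nonempty → append to chain.
Insert 732: h=0, bucket 0 empty → new chain.
Insert 987: h=6, bucket 6 empty → new chain.
Insert 773: h=1, bucket 1 nonempty → append to chain.
Insert 84: h=0, bucket 0 nonempty → append to chain.
Insert 308: h=7, bucket 7 nonempty → append to chain.
Insert 116: h=1, bucket 1 nonempty → append to chain.
Insert 63: h=3, bucket 3 empty → new chain.
Final buckets:
0: 732 -> 84
1: 656 -> 278 -> 773 -> 116
2: .
3: 63
4: .
5: 307
6: 987
7: 785 -> 308
8: .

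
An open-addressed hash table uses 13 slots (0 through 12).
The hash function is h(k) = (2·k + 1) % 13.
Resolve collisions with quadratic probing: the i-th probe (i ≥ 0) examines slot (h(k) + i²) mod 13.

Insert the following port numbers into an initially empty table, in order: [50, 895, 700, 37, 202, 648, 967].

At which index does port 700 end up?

1

Insert 50: h=10, slot 10 empty => index 10.
Insert 895: h=10, slot 10 occupied => index 11.
Insert 700: h=10, slots 10,11 occupied => index 1.
Insert 37: h=10, slots 10,11,1 occupied => index 6.
Insert 202: h=2, slot 2 empty => index 2.
Insert 648: h=10, slots 10,11,1,6 occupied => index 0.
Insert 967: h=11, slot 11 occupied => index 12.
Table: [648, 700, 202, ., ., ., 37, ., ., ., 50, 895, 967]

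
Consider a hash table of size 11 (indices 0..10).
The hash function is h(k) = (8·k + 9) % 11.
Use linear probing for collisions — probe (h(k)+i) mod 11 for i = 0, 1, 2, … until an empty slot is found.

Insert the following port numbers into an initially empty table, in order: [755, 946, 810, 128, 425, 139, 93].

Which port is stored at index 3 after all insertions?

139

Insert 755: h=10, slot 10 empty => index 10.
Insert 946: h=9, slot 9 empty => index 9.
Insert 810: h=10, slot 10 occupied => index 0.
Insert 128: h=10, slots 10,0 occupied => index 1.
Insert 425: h=10, slots 10,0,1 occupied => index 2.
Insert 139: h=10, slots 10,0,1,2 occupied => index 3.
Insert 93: h=5, slot 5 empty => index 5.
Table: [810, 128, 425, 139, _, 93, _, _, _, 946, 755]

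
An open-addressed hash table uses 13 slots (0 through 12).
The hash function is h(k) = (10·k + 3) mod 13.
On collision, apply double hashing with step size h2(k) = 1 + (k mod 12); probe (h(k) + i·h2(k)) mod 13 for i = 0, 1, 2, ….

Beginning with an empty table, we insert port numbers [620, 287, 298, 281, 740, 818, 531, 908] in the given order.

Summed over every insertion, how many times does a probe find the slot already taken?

620 hashes to 2; slot 2 is free → place at 2.
287 hashes to 0; slot 0 is free → place at 0.
298 hashes to 6; slot 6 is free → place at 6.
281 hashes to 5; slot 5 is free → place at 5.
740 hashes to 6, h2=9; 6,2 taken → place at 11.
818 hashes to 6, h2=3; 6 taken → place at 9.
531 hashes to 9, h2=4; 9,0 taken → place at 4.
908 hashes to 9, h2=9; 9,5 taken → place at 1.
Table: [287, 908, 620, —, 531, 281, 298, —, —, 818, —, 740, —]

7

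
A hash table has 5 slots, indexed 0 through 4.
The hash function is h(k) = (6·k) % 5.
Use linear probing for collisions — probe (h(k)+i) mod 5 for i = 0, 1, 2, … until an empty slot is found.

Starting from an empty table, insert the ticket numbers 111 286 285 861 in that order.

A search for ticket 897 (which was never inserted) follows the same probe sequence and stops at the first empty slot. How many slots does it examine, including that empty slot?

3

111: h=1 → slot 1
286: h=1, probe 1,2 → slot 2
285: h=0 → slot 0
861: h=1, probe 1,2,3 → slot 3
Table: [285, 111, 286, 861, .]
Lookup 897: h=2, probe 2,3,4 → slot 4 empty, not found.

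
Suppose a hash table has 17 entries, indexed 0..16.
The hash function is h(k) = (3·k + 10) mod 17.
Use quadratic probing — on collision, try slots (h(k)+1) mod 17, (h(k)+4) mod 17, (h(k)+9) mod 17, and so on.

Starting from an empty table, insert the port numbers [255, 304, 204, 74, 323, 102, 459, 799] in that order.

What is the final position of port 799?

1

255 hashes to 10; slot 10 is free → place at 10.
304 hashes to 4; slot 4 is free → place at 4.
204 hashes to 10; 10 taken → place at 11.
74 hashes to 11; 11 taken → place at 12.
323 hashes to 10; 10,11 taken → place at 14.
102 hashes to 10; 10,11,14 taken → place at 2.
459 hashes to 10; 10,11,14,2 taken → place at 9.
799 hashes to 10; 10,11,14,2,9 taken → place at 1.
Table: [., 799, 102, ., 304, ., ., ., ., 459, 255, 204, 74, ., 323, ., .]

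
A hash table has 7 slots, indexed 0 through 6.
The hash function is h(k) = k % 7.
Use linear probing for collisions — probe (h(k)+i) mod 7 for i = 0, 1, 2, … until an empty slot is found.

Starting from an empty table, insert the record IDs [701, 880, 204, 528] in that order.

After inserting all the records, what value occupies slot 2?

701: h=1 → slot 1
880: h=5 → slot 5
204: h=1, probe 1,2 → slot 2
528: h=3 → slot 3
Table: [_, 701, 204, 528, _, 880, _]

204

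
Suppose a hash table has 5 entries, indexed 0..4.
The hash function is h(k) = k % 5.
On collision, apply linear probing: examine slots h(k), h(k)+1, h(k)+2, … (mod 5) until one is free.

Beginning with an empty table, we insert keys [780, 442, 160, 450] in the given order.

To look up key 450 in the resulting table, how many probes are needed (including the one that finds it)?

4

780 hashes to 0; slot 0 is free → place at 0.
442 hashes to 2; slot 2 is free → place at 2.
160 hashes to 0; 0 taken → place at 1.
450 hashes to 0; 0,1,2 taken → place at 3.
Table: [780, 160, 442, 450, .]
Lookup 450: h=0, probe 0,1,2,3 → found at 3.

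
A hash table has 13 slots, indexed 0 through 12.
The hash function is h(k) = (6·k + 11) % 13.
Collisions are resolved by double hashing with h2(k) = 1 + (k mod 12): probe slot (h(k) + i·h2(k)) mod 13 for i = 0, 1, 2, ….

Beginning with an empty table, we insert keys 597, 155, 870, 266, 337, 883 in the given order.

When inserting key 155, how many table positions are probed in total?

2

597: h=5 => slot 5
155: h=5, h2=12, probe 5,4 => slot 4
870: h=5, h2=7, probe 5,12 => slot 12
266: h=8 => slot 8
337: h=5, h2=2, probe 5,7 => slot 7
883: h=5, h2=8, probe 5,0 => slot 0
Table: [883, —, —, —, 155, 597, —, 337, 266, —, —, —, 870]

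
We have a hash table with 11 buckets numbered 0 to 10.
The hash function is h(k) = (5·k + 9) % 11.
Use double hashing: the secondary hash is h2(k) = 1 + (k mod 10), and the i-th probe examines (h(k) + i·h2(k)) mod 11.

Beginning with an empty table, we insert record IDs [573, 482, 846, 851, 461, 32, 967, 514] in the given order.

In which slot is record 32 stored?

573 hashes to 3; slot 3 is free -> place at 3.
482 hashes to 10; slot 10 is free -> place at 10.
846 hashes to 4; slot 4 is free -> place at 4.
851 hashes to 7; slot 7 is free -> place at 7.
461 hashes to 4, h2=2; 4 taken -> place at 6.
32 hashes to 4, h2=3; 4,7,10 taken -> place at 2.
967 hashes to 4, h2=8; 4 taken -> place at 1.
514 hashes to 5; slot 5 is free -> place at 5.
Table: [_, 967, 32, 573, 846, 514, 461, 851, _, _, 482]

2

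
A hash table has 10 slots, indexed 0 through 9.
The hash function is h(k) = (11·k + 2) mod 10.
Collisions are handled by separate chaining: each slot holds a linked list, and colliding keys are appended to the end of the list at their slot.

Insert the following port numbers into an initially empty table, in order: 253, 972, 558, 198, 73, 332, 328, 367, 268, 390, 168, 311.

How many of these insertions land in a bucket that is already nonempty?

Insert 253: h=5, bucket 5 empty → new chain.
Insert 972: h=4, bucket 4 empty → new chain.
Insert 558: h=0, bucket 0 empty → new chain.
Insert 198: h=0, bucket 0 nonempty → append to chain.
Insert 73: h=5, bucket 5 nonempty → append to chain.
Insert 332: h=4, bucket 4 nonempty → append to chain.
Insert 328: h=0, bucket 0 nonempty → append to chain.
Insert 367: h=9, bucket 9 empty → new chain.
Insert 268: h=0, bucket 0 nonempty → append to chain.
Insert 390: h=2, bucket 2 empty → new chain.
Insert 168: h=0, bucket 0 nonempty → append to chain.
Insert 311: h=3, bucket 3 empty → new chain.
Final buckets:
0: 558 -> 198 -> 328 -> 268 -> 168
1: .
2: 390
3: 311
4: 972 -> 332
5: 253 -> 73
6: .
7: .
8: .
9: 367

6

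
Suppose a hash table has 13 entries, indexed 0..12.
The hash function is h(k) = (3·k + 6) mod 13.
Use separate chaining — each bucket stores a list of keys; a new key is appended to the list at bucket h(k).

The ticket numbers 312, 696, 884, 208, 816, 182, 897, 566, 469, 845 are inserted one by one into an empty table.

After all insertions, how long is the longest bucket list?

312 -> bucket 6
696 -> bucket 1
884 -> bucket 6 (collision)
208 -> bucket 6 (collision)
816 -> bucket 10
182 -> bucket 6 (collision)
897 -> bucket 6 (collision)
566 -> bucket 1 (collision)
469 -> bucket 9
845 -> bucket 6 (collision)
Final buckets:
0: ∅
1: 696 -> 566
2: ∅
3: ∅
4: ∅
5: ∅
6: 312 -> 884 -> 208 -> 182 -> 897 -> 845
7: ∅
8: ∅
9: 469
10: 816
11: ∅
12: ∅

6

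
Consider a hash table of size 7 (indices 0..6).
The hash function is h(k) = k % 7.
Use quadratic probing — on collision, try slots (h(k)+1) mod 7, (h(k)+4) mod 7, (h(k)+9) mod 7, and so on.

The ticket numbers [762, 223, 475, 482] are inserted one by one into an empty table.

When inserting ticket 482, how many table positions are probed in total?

762 hashes to 6; slot 6 is free → place at 6.
223 hashes to 6; 6 taken → place at 0.
475 hashes to 6; 6,0 taken → place at 3.
482 hashes to 6; 6,0,3 taken → place at 1.
Table: [223, 482, —, 475, —, —, 762]

4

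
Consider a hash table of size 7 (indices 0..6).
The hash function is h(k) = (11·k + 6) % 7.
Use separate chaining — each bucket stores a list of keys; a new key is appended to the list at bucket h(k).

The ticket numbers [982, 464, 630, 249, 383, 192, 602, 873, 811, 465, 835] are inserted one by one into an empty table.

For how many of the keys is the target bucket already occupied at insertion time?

5

982 → bucket 0
464 → bucket 0 (collision)
630 → bucket 6
249 → bucket 1
383 → bucket 5
192 → bucket 4
602 → bucket 6 (collision)
873 → bucket 5 (collision)
811 → bucket 2
465 → bucket 4 (collision)
835 → bucket 0 (collision)
Final buckets:
0: 982 -> 464 -> 835
1: 249
2: 811
3: -
4: 192 -> 465
5: 383 -> 873
6: 630 -> 602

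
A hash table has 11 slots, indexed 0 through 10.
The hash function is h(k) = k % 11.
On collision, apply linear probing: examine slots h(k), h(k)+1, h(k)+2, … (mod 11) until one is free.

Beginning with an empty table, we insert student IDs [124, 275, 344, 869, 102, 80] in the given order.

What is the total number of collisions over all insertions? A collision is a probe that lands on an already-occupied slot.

7

124: h=3 → slot 3
275: h=0 → slot 0
344: h=3, probe 3,4 → slot 4
869: h=0, probe 0,1 → slot 1
102: h=3, probe 3,4,5 → slot 5
80: h=3, probe 3,4,5,6 → slot 6
Table: [275, 869, -, 124, 344, 102, 80, -, -, -, -]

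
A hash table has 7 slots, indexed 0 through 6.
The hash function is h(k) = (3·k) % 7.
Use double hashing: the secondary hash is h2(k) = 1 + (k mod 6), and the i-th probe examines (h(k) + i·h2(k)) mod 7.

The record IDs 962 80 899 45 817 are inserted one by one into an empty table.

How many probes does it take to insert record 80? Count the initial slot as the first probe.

2

962: h=2 → slot 2
80: h=2, h2=3, probe 2,5 → slot 5
899: h=2, h2=6, probe 2,1 → slot 1
45: h=2, h2=4, probe 2,6 → slot 6
817: h=1, h2=2, probe 1,3 → slot 3
Table: [-, 899, 962, 817, -, 80, 45]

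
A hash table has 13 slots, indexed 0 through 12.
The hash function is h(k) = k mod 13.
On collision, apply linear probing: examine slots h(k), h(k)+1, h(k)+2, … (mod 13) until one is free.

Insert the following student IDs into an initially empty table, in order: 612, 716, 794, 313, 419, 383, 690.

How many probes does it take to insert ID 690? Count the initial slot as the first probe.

7

612: h=1 -> slot 1
716: h=1, probe 1,2 -> slot 2
794: h=1, probe 1,2,3 -> slot 3
313: h=1, probe 1,2,3,4 -> slot 4
419: h=3, probe 3,4,5 -> slot 5
383: h=6 -> slot 6
690: h=1, probe 1,2,3,4,5,6,7 -> slot 7
Table: [_, 612, 716, 794, 313, 419, 383, 690, _, _, _, _, _]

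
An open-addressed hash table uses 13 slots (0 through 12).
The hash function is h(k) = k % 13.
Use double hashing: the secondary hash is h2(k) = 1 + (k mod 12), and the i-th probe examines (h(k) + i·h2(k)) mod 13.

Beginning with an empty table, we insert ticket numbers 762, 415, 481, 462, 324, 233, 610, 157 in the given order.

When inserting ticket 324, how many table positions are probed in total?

3

Insert 762: h=8, slot 8 empty => index 8.
Insert 415: h=12, slot 12 empty => index 12.
Insert 481: h=0, slot 0 empty => index 0.
Insert 462: h=7, slot 7 empty => index 7.
Insert 324: h=12, h2=1, slots 12,0 occupied => index 1.
Insert 233: h=12, h2=6, slot 12 occupied => index 5.
Insert 610: h=12, h2=11, slot 12 occupied => index 10.
Insert 157: h=1, h2=2, slot 1 occupied => index 3.
Table: [481, 324, -, 157, -, 233, -, 462, 762, -, 610, -, 415]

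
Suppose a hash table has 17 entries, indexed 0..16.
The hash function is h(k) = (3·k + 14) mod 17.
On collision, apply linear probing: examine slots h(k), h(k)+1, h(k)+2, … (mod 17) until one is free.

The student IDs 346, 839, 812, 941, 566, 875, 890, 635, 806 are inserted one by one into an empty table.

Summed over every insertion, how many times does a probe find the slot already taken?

15

346 hashes to 15; slot 15 is free → place at 15.
839 hashes to 15; 15 taken → place at 16.
812 hashes to 2; slot 2 is free → place at 2.
941 hashes to 15; 15,16 taken → place at 0.
566 hashes to 12; slot 12 is free → place at 12.
875 hashes to 4; slot 4 is free → place at 4.
890 hashes to 15; 15,16,0 taken → place at 1.
635 hashes to 15; 15,16,0,1,2 taken → place at 3.
806 hashes to 1; 1,2,3,4 taken → place at 5.
Table: [941, 890, 812, 635, 875, 806, ∅, ∅, ∅, ∅, ∅, ∅, 566, ∅, ∅, 346, 839]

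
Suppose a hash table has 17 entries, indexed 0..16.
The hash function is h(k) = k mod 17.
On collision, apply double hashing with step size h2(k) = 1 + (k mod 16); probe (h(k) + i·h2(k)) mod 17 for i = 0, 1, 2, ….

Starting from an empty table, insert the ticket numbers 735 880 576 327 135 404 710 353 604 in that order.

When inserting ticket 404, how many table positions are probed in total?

Insert 735: h=4, slot 4 empty → index 4.
Insert 880: h=13, slot 13 empty → index 13.
Insert 576: h=15, slot 15 empty → index 15.
Insert 327: h=4, h2=8, slot 4 occupied → index 12.
Insert 135: h=16, slot 16 empty → index 16.
Insert 404: h=13, h2=5, slot 13 occupied → index 1.
Insert 710: h=13, h2=7, slot 13 occupied → index 3.
Insert 353: h=13, h2=2, slots 13,15 occupied → index 0.
Insert 604: h=9, slot 9 empty → index 9.
Table: [353, 404, -, 710, 735, -, -, -, -, 604, -, -, 327, 880, -, 576, 135]

2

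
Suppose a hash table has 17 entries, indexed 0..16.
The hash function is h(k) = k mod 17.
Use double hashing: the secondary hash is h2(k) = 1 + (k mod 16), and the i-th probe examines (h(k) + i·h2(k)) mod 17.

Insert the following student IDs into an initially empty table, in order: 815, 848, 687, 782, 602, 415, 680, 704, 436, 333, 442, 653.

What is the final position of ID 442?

5

815 hashes to 16; slot 16 is free => place at 16.
848 hashes to 15; slot 15 is free => place at 15.
687 hashes to 7; slot 7 is free => place at 7.
782 hashes to 0; slot 0 is free => place at 0.
602 hashes to 7, h2=11; 7 taken => place at 1.
415 hashes to 7, h2=16; 7 taken => place at 6.
680 hashes to 0, h2=9; 0 taken => place at 9.
704 hashes to 7, h2=1; 7 taken => place at 8.
436 hashes to 11; slot 11 is free => place at 11.
333 hashes to 10; slot 10 is free => place at 10.
442 hashes to 0, h2=11; 0,11 taken => place at 5.
653 hashes to 7, h2=14; 7 taken => place at 4.
Table: [782, 602, ∅, ∅, 653, 442, 415, 687, 704, 680, 333, 436, ∅, ∅, ∅, 848, 815]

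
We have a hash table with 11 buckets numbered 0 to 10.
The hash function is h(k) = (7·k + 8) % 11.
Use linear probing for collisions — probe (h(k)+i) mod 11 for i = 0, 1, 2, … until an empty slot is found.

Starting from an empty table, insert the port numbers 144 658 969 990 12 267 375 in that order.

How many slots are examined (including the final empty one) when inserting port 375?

144: h=4 → slot 4
658: h=5 → slot 5
969: h=4, probe 4,5,6 → slot 6
990: h=8 → slot 8
12: h=4, probe 4,5,6,7 → slot 7
267: h=7, probe 7,8,9 → slot 9
375: h=4, probe 4,5,6,7,8,9,10 → slot 10
Table: [∅, ∅, ∅, ∅, 144, 658, 969, 12, 990, 267, 375]

7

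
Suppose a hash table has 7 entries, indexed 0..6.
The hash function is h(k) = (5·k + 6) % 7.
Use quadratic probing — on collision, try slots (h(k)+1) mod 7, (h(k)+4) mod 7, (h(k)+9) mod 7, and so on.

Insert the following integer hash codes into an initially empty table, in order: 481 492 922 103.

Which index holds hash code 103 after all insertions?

Insert 481: h=3, slot 3 empty => index 3.
Insert 492: h=2, slot 2 empty => index 2.
Insert 922: h=3, slot 3 occupied => index 4.
Insert 103: h=3, slots 3,4 occupied => index 0.
Table: [103, —, 492, 481, 922, —, —]

0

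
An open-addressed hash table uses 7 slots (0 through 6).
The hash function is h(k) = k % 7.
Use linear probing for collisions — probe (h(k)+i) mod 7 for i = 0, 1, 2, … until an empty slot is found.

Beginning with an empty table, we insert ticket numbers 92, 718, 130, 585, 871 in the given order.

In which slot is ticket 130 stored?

92: h=1 -> slot 1
718: h=4 -> slot 4
130: h=4, probe 4,5 -> slot 5
585: h=4, probe 4,5,6 -> slot 6
871: h=3 -> slot 3
Table: [_, 92, _, 871, 718, 130, 585]

5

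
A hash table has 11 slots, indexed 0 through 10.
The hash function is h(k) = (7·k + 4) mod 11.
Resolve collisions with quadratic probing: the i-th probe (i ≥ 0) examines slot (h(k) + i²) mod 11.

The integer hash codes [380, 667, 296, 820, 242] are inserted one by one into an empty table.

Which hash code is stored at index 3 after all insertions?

820

Insert 380: h=2, slot 2 empty → index 2.
Insert 667: h=9, slot 9 empty → index 9.
Insert 296: h=8, slot 8 empty → index 8.
Insert 820: h=2, slot 2 occupied → index 3.
Insert 242: h=4, slot 4 empty → index 4.
Table: [—, —, 380, 820, 242, —, —, —, 296, 667, —]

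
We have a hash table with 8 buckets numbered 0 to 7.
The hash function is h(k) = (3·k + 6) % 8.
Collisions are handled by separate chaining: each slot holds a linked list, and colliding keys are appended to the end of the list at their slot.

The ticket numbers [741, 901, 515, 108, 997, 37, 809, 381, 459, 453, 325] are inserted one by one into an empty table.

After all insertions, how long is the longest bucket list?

741 → bucket 5
901 → bucket 5 (collision)
515 → bucket 7
108 → bucket 2
997 → bucket 5 (collision)
37 → bucket 5 (collision)
809 → bucket 1
381 → bucket 5 (collision)
459 → bucket 7 (collision)
453 → bucket 5 (collision)
325 → bucket 5 (collision)
Final buckets:
0: -
1: 809
2: 108
3: -
4: -
5: 741 -> 901 -> 997 -> 37 -> 381 -> 453 -> 325
6: -
7: 515 -> 459

7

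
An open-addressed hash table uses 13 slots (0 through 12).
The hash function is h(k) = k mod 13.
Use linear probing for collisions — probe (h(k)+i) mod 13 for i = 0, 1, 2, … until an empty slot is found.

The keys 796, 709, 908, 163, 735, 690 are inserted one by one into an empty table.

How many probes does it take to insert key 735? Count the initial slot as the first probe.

3

796: h=3 => slot 3
709: h=7 => slot 7
908: h=11 => slot 11
163: h=7, probe 7,8 => slot 8
735: h=7, probe 7,8,9 => slot 9
690: h=1 => slot 1
Table: [-, 690, -, 796, -, -, -, 709, 163, 735, -, 908, -]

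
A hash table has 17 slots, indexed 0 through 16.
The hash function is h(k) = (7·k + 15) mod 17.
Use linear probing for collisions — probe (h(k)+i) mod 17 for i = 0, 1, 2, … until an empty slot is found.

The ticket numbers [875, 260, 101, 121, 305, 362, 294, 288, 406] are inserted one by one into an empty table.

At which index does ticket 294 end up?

1

875: h=3 => slot 3
260: h=16 => slot 16
101: h=8 => slot 8
121: h=12 => slot 12
305: h=8, probe 8,9 => slot 9
362: h=16, probe 16,0 => slot 0
294: h=16, probe 16,0,1 => slot 1
288: h=8, probe 8,9,10 => slot 10
406: h=1, probe 1,2 => slot 2
Table: [362, 294, 406, 875, ., ., ., ., 101, 305, 288, ., 121, ., ., ., 260]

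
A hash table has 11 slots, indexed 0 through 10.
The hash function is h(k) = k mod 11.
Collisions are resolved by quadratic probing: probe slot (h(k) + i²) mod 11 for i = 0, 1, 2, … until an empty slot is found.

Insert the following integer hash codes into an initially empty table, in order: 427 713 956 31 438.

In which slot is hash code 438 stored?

427: h=9 => slot 9
713: h=9, probe 9,10 => slot 10
956: h=10, probe 10,0 => slot 0
31: h=9, probe 9,10,2 => slot 2
438: h=9, probe 9,10,2,7 => slot 7
Table: [956, ., 31, ., ., ., ., 438, ., 427, 713]

7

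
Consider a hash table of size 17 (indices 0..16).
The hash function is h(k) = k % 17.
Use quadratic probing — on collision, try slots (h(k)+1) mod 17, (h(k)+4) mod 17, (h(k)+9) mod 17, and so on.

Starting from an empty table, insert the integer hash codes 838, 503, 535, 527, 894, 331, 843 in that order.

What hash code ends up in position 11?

894

Insert 838: h=5, slot 5 empty => index 5.
Insert 503: h=10, slot 10 empty => index 10.
Insert 535: h=8, slot 8 empty => index 8.
Insert 527: h=0, slot 0 empty => index 0.
Insert 894: h=10, slot 10 occupied => index 11.
Insert 331: h=8, slot 8 occupied => index 9.
Insert 843: h=10, slots 10,11 occupied => index 14.
Table: [527, -, -, -, -, 838, -, -, 535, 331, 503, 894, -, -, 843, -, -]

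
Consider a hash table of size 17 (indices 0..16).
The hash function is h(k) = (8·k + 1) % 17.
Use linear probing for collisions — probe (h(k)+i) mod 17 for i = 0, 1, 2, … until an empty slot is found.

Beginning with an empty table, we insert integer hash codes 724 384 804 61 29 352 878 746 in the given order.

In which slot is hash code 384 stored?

14

724 hashes to 13; slot 13 is free => place at 13.
384 hashes to 13; 13 taken => place at 14.
804 hashes to 7; slot 7 is free => place at 7.
61 hashes to 13; 13,14 taken => place at 15.
29 hashes to 12; slot 12 is free => place at 12.
352 hashes to 12; 12,13,14,15 taken => place at 16.
878 hashes to 4; slot 4 is free => place at 4.
746 hashes to 2; slot 2 is free => place at 2.
Table: [—, —, 746, —, 878, —, —, 804, —, —, —, —, 29, 724, 384, 61, 352]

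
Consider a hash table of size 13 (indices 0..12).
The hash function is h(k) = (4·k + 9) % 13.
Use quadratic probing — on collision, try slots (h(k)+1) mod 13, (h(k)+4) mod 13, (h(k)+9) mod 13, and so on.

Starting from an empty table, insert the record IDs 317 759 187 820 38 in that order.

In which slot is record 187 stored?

Insert 317: h=3, slot 3 empty → index 3.
Insert 759: h=3, slot 3 occupied → index 4.
Insert 187: h=3, slots 3,4 occupied → index 7.
Insert 820: h=0, slot 0 empty → index 0.
Insert 38: h=5, slot 5 empty → index 5.
Table: [820, —, —, 317, 759, 38, —, 187, —, —, —, —, —]

7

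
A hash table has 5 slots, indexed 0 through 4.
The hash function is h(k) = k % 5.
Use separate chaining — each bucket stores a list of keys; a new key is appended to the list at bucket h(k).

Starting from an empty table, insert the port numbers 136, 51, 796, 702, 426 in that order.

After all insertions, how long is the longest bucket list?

136 → bucket 1
51 → bucket 1 (collision)
796 → bucket 1 (collision)
702 → bucket 2
426 → bucket 1 (collision)
Final buckets:
0: ∅
1: 136 -> 51 -> 796 -> 426
2: 702
3: ∅
4: ∅

4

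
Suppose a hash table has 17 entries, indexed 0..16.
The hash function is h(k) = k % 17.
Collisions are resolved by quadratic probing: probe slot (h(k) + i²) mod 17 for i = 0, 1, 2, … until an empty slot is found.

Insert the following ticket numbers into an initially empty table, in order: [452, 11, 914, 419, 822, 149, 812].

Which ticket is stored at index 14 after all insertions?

452: h=10 → slot 10
11: h=11 → slot 11
914: h=13 → slot 13
419: h=11, probe 11,12 → slot 12
822: h=6 → slot 6
149: h=13, probe 13,14 → slot 14
812: h=13, probe 13,14,0 → slot 0
Table: [812, -, -, -, -, -, 822, -, -, -, 452, 11, 419, 914, 149, -, -]

149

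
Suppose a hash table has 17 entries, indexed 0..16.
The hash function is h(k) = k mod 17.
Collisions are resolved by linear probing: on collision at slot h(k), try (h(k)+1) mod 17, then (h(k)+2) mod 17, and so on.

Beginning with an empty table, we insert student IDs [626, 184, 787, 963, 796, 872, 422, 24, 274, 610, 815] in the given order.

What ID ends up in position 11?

626 hashes to 14; slot 14 is free -> place at 14.
184 hashes to 14; 14 taken -> place at 15.
787 hashes to 5; slot 5 is free -> place at 5.
963 hashes to 11; slot 11 is free -> place at 11.
796 hashes to 14; 14,15 taken -> place at 16.
872 hashes to 5; 5 taken -> place at 6.
422 hashes to 14; 14,15,16 taken -> place at 0.
24 hashes to 7; slot 7 is free -> place at 7.
274 hashes to 2; slot 2 is free -> place at 2.
610 hashes to 15; 15,16,0 taken -> place at 1.
815 hashes to 16; 16,0,1,2 taken -> place at 3.
Table: [422, 610, 274, 815, ∅, 787, 872, 24, ∅, ∅, ∅, 963, ∅, ∅, 626, 184, 796]

963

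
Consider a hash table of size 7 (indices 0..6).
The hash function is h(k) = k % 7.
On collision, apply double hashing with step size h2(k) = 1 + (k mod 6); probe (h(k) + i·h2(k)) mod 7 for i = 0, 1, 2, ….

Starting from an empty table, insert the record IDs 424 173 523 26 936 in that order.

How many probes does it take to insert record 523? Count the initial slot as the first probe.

424: h=4 → slot 4
173: h=5 → slot 5
523: h=5, h2=2, probe 5,0 → slot 0
26: h=5, h2=3, probe 5,1 → slot 1
936: h=5, h2=1, probe 5,6 → slot 6
Table: [523, 26, ., ., 424, 173, 936]

2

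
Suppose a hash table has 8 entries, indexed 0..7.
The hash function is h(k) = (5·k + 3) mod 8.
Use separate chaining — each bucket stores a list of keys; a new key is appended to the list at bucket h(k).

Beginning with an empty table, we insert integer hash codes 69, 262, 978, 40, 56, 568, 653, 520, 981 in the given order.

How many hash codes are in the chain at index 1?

Insert 69: h=4, bucket 4 empty -> new chain.
Insert 262: h=1, bucket 1 empty -> new chain.
Insert 978: h=5, bucket 5 empty -> new chain.
Insert 40: h=3, bucket 3 empty -> new chain.
Insert 56: h=3, bucket 3 nonempty -> append to chain.
Insert 568: h=3, bucket 3 nonempty -> append to chain.
Insert 653: h=4, bucket 4 nonempty -> append to chain.
Insert 520: h=3, bucket 3 nonempty -> append to chain.
Insert 981: h=4, bucket 4 nonempty -> append to chain.
Final buckets:
0: —
1: 262
2: —
3: 40 -> 56 -> 568 -> 520
4: 69 -> 653 -> 981
5: 978
6: —
7: —

1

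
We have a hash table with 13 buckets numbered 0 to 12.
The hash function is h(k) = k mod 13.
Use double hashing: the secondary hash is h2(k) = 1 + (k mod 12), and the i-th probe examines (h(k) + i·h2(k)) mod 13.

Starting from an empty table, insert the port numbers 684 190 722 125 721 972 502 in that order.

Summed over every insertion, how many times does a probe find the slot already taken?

684 hashes to 8; slot 8 is free -> place at 8.
190 hashes to 8, h2=11; 8 taken -> place at 6.
722 hashes to 7; slot 7 is free -> place at 7.
125 hashes to 8, h2=6; 8 taken -> place at 1.
721 hashes to 6, h2=2; 6,8 taken -> place at 10.
972 hashes to 10, h2=1; 10 taken -> place at 11.
502 hashes to 8, h2=11; 8,6 taken -> place at 4.
Table: [-, 125, -, -, 502, -, 190, 722, 684, -, 721, 972, -]

7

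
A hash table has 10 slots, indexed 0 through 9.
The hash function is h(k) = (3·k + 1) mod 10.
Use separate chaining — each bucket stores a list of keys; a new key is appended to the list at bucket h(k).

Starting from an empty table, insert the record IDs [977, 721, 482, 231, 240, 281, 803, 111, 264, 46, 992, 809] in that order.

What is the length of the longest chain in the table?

977 -> bucket 2
721 -> bucket 4
482 -> bucket 7
231 -> bucket 4 (collision)
240 -> bucket 1
281 -> bucket 4 (collision)
803 -> bucket 0
111 -> bucket 4 (collision)
264 -> bucket 3
46 -> bucket 9
992 -> bucket 7 (collision)
809 -> bucket 8
Final buckets:
0: 803
1: 240
2: 977
3: 264
4: 721 -> 231 -> 281 -> 111
5: .
6: .
7: 482 -> 992
8: 809
9: 46

4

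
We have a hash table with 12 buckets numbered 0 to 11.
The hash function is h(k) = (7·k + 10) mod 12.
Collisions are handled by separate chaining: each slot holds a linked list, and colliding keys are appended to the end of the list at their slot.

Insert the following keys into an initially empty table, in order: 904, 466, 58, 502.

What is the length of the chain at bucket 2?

1

904 → bucket 2
466 → bucket 8
58 → bucket 8 (collision)
502 → bucket 8 (collision)
Final buckets:
0: -
1: -
2: 904
3: -
4: -
5: -
6: -
7: -
8: 466 -> 58 -> 502
9: -
10: -
11: -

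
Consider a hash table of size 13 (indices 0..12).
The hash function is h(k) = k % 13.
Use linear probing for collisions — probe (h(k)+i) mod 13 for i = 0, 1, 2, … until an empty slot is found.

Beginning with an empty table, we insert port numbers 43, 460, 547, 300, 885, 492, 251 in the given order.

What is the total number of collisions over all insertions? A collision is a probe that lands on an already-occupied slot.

Insert 43: h=4, slot 4 empty -> index 4.
Insert 460: h=5, slot 5 empty -> index 5.
Insert 547: h=1, slot 1 empty -> index 1.
Insert 300: h=1, slot 1 occupied -> index 2.
Insert 885: h=1, slots 1,2 occupied -> index 3.
Insert 492: h=11, slot 11 empty -> index 11.
Insert 251: h=4, slots 4,5 occupied -> index 6.
Table: [., 547, 300, 885, 43, 460, 251, ., ., ., ., 492, .]

5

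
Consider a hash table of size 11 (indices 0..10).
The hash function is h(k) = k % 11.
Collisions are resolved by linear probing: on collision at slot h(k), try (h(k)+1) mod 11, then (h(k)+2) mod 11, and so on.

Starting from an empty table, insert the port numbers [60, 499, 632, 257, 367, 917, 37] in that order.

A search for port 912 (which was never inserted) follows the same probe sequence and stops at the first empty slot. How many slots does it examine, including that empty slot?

60 hashes to 5; slot 5 is free => place at 5.
499 hashes to 4; slot 4 is free => place at 4.
632 hashes to 5; 5 taken => place at 6.
257 hashes to 4; 4,5,6 taken => place at 7.
367 hashes to 4; 4,5,6,7 taken => place at 8.
917 hashes to 4; 4,5,6,7,8 taken => place at 9.
37 hashes to 4; 4,5,6,7,8,9 taken => place at 10.
Table: [-, -, -, -, 499, 60, 632, 257, 367, 917, 37]
Lookup 912: h=10, probe 10,0 → slot 0 empty, not found.

2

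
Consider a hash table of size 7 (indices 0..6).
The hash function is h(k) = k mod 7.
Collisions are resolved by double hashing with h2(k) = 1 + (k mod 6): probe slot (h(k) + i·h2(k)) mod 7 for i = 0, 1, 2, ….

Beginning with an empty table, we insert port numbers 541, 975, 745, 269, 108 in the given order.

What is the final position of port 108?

4

Insert 541: h=2, slot 2 empty => index 2.
Insert 975: h=2, h2=4, slot 2 occupied => index 6.
Insert 745: h=3, slot 3 empty => index 3.
Insert 269: h=3, h2=6, slots 3,2 occupied => index 1.
Insert 108: h=3, h2=1, slot 3 occupied => index 4.
Table: [—, 269, 541, 745, 108, —, 975]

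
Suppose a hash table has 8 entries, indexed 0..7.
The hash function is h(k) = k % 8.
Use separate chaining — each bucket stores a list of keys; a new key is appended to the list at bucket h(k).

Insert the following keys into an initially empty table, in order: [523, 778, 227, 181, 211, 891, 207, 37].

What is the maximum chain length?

Insert 523: h=3, bucket 3 empty → new chain.
Insert 778: h=2, bucket 2 empty → new chain.
Insert 227: h=3, bucket 3 nonempty → append to chain.
Insert 181: h=5, bucket 5 empty → new chain.
Insert 211: h=3, bucket 3 nonempty → append to chain.
Insert 891: h=3, bucket 3 nonempty → append to chain.
Insert 207: h=7, bucket 7 empty → new chain.
Insert 37: h=5, bucket 5 nonempty → append to chain.
Final buckets:
0: ∅
1: ∅
2: 778
3: 523 -> 227 -> 211 -> 891
4: ∅
5: 181 -> 37
6: ∅
7: 207

4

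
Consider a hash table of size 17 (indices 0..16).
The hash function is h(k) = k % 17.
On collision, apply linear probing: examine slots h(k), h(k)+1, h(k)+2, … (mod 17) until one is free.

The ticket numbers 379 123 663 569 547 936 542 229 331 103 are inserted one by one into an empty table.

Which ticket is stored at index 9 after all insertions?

229

379 hashes to 5; slot 5 is free => place at 5.
123 hashes to 4; slot 4 is free => place at 4.
663 hashes to 0; slot 0 is free => place at 0.
569 hashes to 8; slot 8 is free => place at 8.
547 hashes to 3; slot 3 is free => place at 3.
936 hashes to 1; slot 1 is free => place at 1.
542 hashes to 15; slot 15 is free => place at 15.
229 hashes to 8; 8 taken => place at 9.
331 hashes to 8; 8,9 taken => place at 10.
103 hashes to 1; 1 taken => place at 2.
Table: [663, 936, 103, 547, 123, 379, ∅, ∅, 569, 229, 331, ∅, ∅, ∅, ∅, 542, ∅]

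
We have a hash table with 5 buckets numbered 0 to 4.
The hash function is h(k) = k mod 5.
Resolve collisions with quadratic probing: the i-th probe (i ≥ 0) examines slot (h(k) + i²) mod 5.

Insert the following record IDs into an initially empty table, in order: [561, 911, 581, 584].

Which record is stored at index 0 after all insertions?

581

561 hashes to 1; slot 1 is free → place at 1.
911 hashes to 1; 1 taken → place at 2.
581 hashes to 1; 1,2 taken → place at 0.
584 hashes to 4; slot 4 is free → place at 4.
Table: [581, 561, 911, ., 584]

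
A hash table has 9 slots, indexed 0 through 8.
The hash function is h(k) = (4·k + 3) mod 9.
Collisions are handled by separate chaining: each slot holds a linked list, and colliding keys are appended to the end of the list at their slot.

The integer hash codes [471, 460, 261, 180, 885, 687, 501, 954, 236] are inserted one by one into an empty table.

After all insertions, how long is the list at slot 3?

3

Insert 471: h=6, bucket 6 empty → new chain.
Insert 460: h=7, bucket 7 empty → new chain.
Insert 261: h=3, bucket 3 empty → new chain.
Insert 180: h=3, bucket 3 nonempty → append to chain.
Insert 885: h=6, bucket 6 nonempty → append to chain.
Insert 687: h=6, bucket 6 nonempty → append to chain.
Insert 501: h=0, bucket 0 empty → new chain.
Insert 954: h=3, bucket 3 nonempty → append to chain.
Insert 236: h=2, bucket 2 empty → new chain.
Final buckets:
0: 501
1: —
2: 236
3: 261 -> 180 -> 954
4: —
5: —
6: 471 -> 885 -> 687
7: 460
8: —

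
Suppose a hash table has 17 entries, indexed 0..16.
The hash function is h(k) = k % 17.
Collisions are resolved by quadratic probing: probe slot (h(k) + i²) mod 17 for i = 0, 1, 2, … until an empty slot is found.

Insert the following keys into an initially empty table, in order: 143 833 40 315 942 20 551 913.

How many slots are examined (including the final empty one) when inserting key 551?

3

Insert 143: h=7, slot 7 empty -> index 7.
Insert 833: h=0, slot 0 empty -> index 0.
Insert 40: h=6, slot 6 empty -> index 6.
Insert 315: h=9, slot 9 empty -> index 9.
Insert 942: h=7, slot 7 occupied -> index 8.
Insert 20: h=3, slot 3 empty -> index 3.
Insert 551: h=7, slots 7,8 occupied -> index 11.
Insert 913: h=12, slot 12 empty -> index 12.
Table: [833, -, -, 20, -, -, 40, 143, 942, 315, -, 551, 913, -, -, -, -]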